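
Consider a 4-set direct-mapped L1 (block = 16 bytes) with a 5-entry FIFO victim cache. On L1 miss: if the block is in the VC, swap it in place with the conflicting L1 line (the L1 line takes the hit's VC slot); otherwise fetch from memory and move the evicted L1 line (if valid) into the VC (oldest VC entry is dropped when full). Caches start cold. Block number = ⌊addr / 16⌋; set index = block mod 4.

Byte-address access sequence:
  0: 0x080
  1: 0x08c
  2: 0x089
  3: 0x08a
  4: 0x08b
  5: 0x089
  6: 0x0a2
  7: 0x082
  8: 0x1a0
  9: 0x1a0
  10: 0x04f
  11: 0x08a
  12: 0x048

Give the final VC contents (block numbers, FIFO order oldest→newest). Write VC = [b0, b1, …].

VC = [10, 8]

  [0] addr=0x80 blk=8 s=0: MISS | VC []
  [1] addr=0x8c blk=8 s=0: L1-HIT | VC []
  [2] addr=0x89 blk=8 s=0: L1-HIT | VC []
  [3] addr=0x8a blk=8 s=0: L1-HIT | VC []
  [4] addr=0x8b blk=8 s=0: L1-HIT | VC []
  [5] addr=0x89 blk=8 s=0: L1-HIT | VC []
  [6] addr=0xa2 blk=10 s=2: MISS | VC []
  [7] addr=0x82 blk=8 s=0: L1-HIT | VC []
  [8] addr=0x1a0 blk=26 s=2: MISS | VC [10]
  [9] addr=0x1a0 blk=26 s=2: L1-HIT | VC [10]
  [10] addr=0x4f blk=4 s=0: MISS | VC [10, 8]
  [11] addr=0x8a blk=8 s=0: VC-HIT | VC [10, 4]
  [12] addr=0x48 blk=4 s=0: VC-HIT | VC [10, 8]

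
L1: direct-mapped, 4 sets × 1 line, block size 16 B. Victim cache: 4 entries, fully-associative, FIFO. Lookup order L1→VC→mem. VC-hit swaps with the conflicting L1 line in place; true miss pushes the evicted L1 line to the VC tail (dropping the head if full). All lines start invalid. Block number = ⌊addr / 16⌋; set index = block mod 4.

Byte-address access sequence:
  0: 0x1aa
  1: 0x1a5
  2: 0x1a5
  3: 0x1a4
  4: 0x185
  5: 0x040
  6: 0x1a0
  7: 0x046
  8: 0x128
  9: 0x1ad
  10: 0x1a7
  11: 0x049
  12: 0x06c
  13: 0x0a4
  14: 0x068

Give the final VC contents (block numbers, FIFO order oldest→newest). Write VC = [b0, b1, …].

0: 0x1aa (blk 26, set 2) → MISS  vc=[]
1: 0x1a5 (blk 26, set 2) → L1-HIT  vc=[]
2: 0x1a5 (blk 26, set 2) → L1-HIT  vc=[]
3: 0x1a4 (blk 26, set 2) → L1-HIT  vc=[]
4: 0x185 (blk 24, set 0) → MISS  vc=[]
5: 0x40 (blk 4, set 0) → MISS  vc=[24]
6: 0x1a0 (blk 26, set 2) → L1-HIT  vc=[24]
7: 0x46 (blk 4, set 0) → L1-HIT  vc=[24]
8: 0x128 (blk 18, set 2) → MISS  vc=[24, 26]
9: 0x1ad (blk 26, set 2) → VC-HIT  vc=[24, 18]
10: 0x1a7 (blk 26, set 2) → L1-HIT  vc=[24, 18]
11: 0x49 (blk 4, set 0) → L1-HIT  vc=[24, 18]
12: 0x6c (blk 6, set 2) → MISS  vc=[24, 18, 26]
13: 0xa4 (blk 10, set 2) → MISS  vc=[24, 18, 26, 6]
14: 0x68 (blk 6, set 2) → VC-HIT  vc=[24, 18, 26, 10]

VC = [24, 18, 26, 10]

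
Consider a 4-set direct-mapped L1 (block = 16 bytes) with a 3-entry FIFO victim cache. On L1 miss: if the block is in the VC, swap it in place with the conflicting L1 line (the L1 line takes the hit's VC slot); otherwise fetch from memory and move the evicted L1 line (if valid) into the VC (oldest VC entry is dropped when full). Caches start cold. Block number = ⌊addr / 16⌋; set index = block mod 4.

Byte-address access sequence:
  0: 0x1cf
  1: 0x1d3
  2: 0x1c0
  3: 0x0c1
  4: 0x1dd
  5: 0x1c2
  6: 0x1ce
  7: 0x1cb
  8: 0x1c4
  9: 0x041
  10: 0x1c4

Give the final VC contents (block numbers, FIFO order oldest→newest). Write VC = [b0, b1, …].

VC = [12, 4]

0: 0x1cf (blk 28, set 0) → MISS  vc=[]
1: 0x1d3 (blk 29, set 1) → MISS  vc=[]
2: 0x1c0 (blk 28, set 0) → L1-HIT  vc=[]
3: 0xc1 (blk 12, set 0) → MISS  vc=[28]
4: 0x1dd (blk 29, set 1) → L1-HIT  vc=[28]
5: 0x1c2 (blk 28, set 0) → VC-HIT  vc=[12]
6: 0x1ce (blk 28, set 0) → L1-HIT  vc=[12]
7: 0x1cb (blk 28, set 0) → L1-HIT  vc=[12]
8: 0x1c4 (blk 28, set 0) → L1-HIT  vc=[12]
9: 0x41 (blk 4, set 0) → MISS  vc=[12, 28]
10: 0x1c4 (blk 28, set 0) → VC-HIT  vc=[12, 4]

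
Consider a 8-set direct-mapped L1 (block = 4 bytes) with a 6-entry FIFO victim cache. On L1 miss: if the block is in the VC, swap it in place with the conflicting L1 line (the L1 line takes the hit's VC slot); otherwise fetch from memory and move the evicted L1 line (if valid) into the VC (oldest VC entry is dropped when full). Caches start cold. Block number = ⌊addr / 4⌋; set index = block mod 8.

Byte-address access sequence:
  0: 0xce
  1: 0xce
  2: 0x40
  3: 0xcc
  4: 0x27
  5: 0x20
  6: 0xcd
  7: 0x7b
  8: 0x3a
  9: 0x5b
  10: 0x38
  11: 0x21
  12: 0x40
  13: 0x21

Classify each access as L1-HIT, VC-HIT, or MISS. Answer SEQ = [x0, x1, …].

SEQ = [MISS, L1-HIT, MISS, L1-HIT, MISS, MISS, L1-HIT, MISS, MISS, MISS, VC-HIT, L1-HIT, VC-HIT, VC-HIT]

#0 0xce→b51/s3 MISS; vc=[]
#1 0xce→b51/s3 L1-HIT; vc=[]
#2 0x40→b16/s0 MISS; vc=[]
#3 0xcc→b51/s3 L1-HIT; vc=[]
#4 0x27→b9/s1 MISS; vc=[]
#5 0x20→b8/s0 MISS; vc=[16]
#6 0xcd→b51/s3 L1-HIT; vc=[16]
#7 0x7b→b30/s6 MISS; vc=[16]
#8 0x3a→b14/s6 MISS; vc=[16,30]
#9 0x5b→b22/s6 MISS; vc=[16,30,14]
#10 0x38→b14/s6 VC-HIT; vc=[16,30,22]
#11 0x21→b8/s0 L1-HIT; vc=[16,30,22]
#12 0x40→b16/s0 VC-HIT; vc=[8,30,22]
#13 0x21→b8/s0 VC-HIT; vc=[16,30,22]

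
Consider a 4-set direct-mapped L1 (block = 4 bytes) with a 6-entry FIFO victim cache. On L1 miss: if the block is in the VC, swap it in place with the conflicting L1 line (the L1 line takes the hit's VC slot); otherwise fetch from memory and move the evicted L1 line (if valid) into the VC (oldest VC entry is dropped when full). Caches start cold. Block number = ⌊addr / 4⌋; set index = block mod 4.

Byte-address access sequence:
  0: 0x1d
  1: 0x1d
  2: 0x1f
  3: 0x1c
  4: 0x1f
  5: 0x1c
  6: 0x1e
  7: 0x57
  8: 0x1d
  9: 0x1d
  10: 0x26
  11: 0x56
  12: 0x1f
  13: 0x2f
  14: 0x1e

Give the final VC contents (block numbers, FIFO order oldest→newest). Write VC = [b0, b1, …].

VC = [9, 11]

0: 0x1d (blk 7, set 3) → MISS  vc=[]
1: 0x1d (blk 7, set 3) → L1-HIT  vc=[]
2: 0x1f (blk 7, set 3) → L1-HIT  vc=[]
3: 0x1c (blk 7, set 3) → L1-HIT  vc=[]
4: 0x1f (blk 7, set 3) → L1-HIT  vc=[]
5: 0x1c (blk 7, set 3) → L1-HIT  vc=[]
6: 0x1e (blk 7, set 3) → L1-HIT  vc=[]
7: 0x57 (blk 21, set 1) → MISS  vc=[]
8: 0x1d (blk 7, set 3) → L1-HIT  vc=[]
9: 0x1d (blk 7, set 3) → L1-HIT  vc=[]
10: 0x26 (blk 9, set 1) → MISS  vc=[21]
11: 0x56 (blk 21, set 1) → VC-HIT  vc=[9]
12: 0x1f (blk 7, set 3) → L1-HIT  vc=[9]
13: 0x2f (blk 11, set 3) → MISS  vc=[9, 7]
14: 0x1e (blk 7, set 3) → VC-HIT  vc=[9, 11]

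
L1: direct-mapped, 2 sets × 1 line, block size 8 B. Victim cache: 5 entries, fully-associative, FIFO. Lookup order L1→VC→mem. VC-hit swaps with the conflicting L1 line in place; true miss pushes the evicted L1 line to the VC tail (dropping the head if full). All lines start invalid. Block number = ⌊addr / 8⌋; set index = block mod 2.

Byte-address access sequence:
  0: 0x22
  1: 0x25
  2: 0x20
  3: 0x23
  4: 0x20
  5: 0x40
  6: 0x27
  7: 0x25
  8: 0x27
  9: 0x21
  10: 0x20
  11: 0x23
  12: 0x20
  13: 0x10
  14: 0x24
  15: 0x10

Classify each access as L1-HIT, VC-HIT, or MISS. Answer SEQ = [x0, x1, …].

  [0] addr=0x22 blk=4 s=0: MISS | VC []
  [1] addr=0x25 blk=4 s=0: L1-HIT | VC []
  [2] addr=0x20 blk=4 s=0: L1-HIT | VC []
  [3] addr=0x23 blk=4 s=0: L1-HIT | VC []
  [4] addr=0x20 blk=4 s=0: L1-HIT | VC []
  [5] addr=0x40 blk=8 s=0: MISS | VC [4]
  [6] addr=0x27 blk=4 s=0: VC-HIT | VC [8]
  [7] addr=0x25 blk=4 s=0: L1-HIT | VC [8]
  [8] addr=0x27 blk=4 s=0: L1-HIT | VC [8]
  [9] addr=0x21 blk=4 s=0: L1-HIT | VC [8]
  [10] addr=0x20 blk=4 s=0: L1-HIT | VC [8]
  [11] addr=0x23 blk=4 s=0: L1-HIT | VC [8]
  [12] addr=0x20 blk=4 s=0: L1-HIT | VC [8]
  [13] addr=0x10 blk=2 s=0: MISS | VC [8, 4]
  [14] addr=0x24 blk=4 s=0: VC-HIT | VC [8, 2]
  [15] addr=0x10 blk=2 s=0: VC-HIT | VC [8, 4]

SEQ = [MISS, L1-HIT, L1-HIT, L1-HIT, L1-HIT, MISS, VC-HIT, L1-HIT, L1-HIT, L1-HIT, L1-HIT, L1-HIT, L1-HIT, MISS, VC-HIT, VC-HIT]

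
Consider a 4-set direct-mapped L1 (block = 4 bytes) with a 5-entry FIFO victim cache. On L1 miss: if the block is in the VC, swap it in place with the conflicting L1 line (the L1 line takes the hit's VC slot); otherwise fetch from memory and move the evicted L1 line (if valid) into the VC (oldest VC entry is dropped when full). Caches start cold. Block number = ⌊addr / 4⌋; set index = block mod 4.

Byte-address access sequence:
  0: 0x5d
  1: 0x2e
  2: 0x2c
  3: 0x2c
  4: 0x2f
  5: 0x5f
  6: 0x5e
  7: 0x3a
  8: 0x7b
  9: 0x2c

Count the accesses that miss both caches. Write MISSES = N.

MISSES = 4

  [0] addr=0x5d blk=23 s=3: MISS | VC []
  [1] addr=0x2e blk=11 s=3: MISS | VC [23]
  [2] addr=0x2c blk=11 s=3: L1-HIT | VC [23]
  [3] addr=0x2c blk=11 s=3: L1-HIT | VC [23]
  [4] addr=0x2f blk=11 s=3: L1-HIT | VC [23]
  [5] addr=0x5f blk=23 s=3: VC-HIT | VC [11]
  [6] addr=0x5e blk=23 s=3: L1-HIT | VC [11]
  [7] addr=0x3a blk=14 s=2: MISS | VC [11]
  [8] addr=0x7b blk=30 s=2: MISS | VC [11, 14]
  [9] addr=0x2c blk=11 s=3: VC-HIT | VC [23, 14]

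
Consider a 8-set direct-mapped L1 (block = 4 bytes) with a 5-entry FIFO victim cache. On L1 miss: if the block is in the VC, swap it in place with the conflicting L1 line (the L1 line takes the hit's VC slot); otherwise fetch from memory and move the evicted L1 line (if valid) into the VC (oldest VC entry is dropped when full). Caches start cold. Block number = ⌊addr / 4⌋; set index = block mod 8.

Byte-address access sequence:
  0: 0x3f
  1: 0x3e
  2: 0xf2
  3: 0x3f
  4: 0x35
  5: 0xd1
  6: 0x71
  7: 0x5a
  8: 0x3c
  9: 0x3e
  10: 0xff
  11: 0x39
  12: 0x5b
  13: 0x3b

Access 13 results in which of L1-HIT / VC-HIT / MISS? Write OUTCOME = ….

OUTCOME = VC-HIT

  [0] addr=0x3f blk=15 s=7: MISS | VC []
  [1] addr=0x3e blk=15 s=7: L1-HIT | VC []
  [2] addr=0xf2 blk=60 s=4: MISS | VC []
  [3] addr=0x3f blk=15 s=7: L1-HIT | VC []
  [4] addr=0x35 blk=13 s=5: MISS | VC []
  [5] addr=0xd1 blk=52 s=4: MISS | VC [60]
  [6] addr=0x71 blk=28 s=4: MISS | VC [60, 52]
  [7] addr=0x5a blk=22 s=6: MISS | VC [60, 52]
  [8] addr=0x3c blk=15 s=7: L1-HIT | VC [60, 52]
  [9] addr=0x3e blk=15 s=7: L1-HIT | VC [60, 52]
  [10] addr=0xff blk=63 s=7: MISS | VC [60, 52, 15]
  [11] addr=0x39 blk=14 s=6: MISS | VC [60, 52, 15, 22]
  [12] addr=0x5b blk=22 s=6: VC-HIT | VC [60, 52, 15, 14]
  [13] addr=0x3b blk=14 s=6: VC-HIT | VC [60, 52, 15, 22]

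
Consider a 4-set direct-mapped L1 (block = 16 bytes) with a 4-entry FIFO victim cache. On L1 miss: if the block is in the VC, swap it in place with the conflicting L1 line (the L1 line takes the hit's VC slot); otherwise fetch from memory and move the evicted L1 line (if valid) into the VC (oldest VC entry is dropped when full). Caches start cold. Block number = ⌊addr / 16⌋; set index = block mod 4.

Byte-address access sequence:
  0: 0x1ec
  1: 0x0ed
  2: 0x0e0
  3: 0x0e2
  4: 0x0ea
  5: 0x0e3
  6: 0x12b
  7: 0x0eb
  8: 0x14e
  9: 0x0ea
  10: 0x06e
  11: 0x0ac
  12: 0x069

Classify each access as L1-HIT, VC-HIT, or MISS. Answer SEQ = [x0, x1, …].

SEQ = [MISS, MISS, L1-HIT, L1-HIT, L1-HIT, L1-HIT, MISS, VC-HIT, MISS, L1-HIT, MISS, MISS, VC-HIT]

  [0] addr=0x1ec blk=30 s=2: MISS | VC []
  [1] addr=0xed blk=14 s=2: MISS | VC [30]
  [2] addr=0xe0 blk=14 s=2: L1-HIT | VC [30]
  [3] addr=0xe2 blk=14 s=2: L1-HIT | VC [30]
  [4] addr=0xea blk=14 s=2: L1-HIT | VC [30]
  [5] addr=0xe3 blk=14 s=2: L1-HIT | VC [30]
  [6] addr=0x12b blk=18 s=2: MISS | VC [30, 14]
  [7] addr=0xeb blk=14 s=2: VC-HIT | VC [30, 18]
  [8] addr=0x14e blk=20 s=0: MISS | VC [30, 18]
  [9] addr=0xea blk=14 s=2: L1-HIT | VC [30, 18]
  [10] addr=0x6e blk=6 s=2: MISS | VC [30, 18, 14]
  [11] addr=0xac blk=10 s=2: MISS | VC [30, 18, 14, 6]
  [12] addr=0x69 blk=6 s=2: VC-HIT | VC [30, 18, 14, 10]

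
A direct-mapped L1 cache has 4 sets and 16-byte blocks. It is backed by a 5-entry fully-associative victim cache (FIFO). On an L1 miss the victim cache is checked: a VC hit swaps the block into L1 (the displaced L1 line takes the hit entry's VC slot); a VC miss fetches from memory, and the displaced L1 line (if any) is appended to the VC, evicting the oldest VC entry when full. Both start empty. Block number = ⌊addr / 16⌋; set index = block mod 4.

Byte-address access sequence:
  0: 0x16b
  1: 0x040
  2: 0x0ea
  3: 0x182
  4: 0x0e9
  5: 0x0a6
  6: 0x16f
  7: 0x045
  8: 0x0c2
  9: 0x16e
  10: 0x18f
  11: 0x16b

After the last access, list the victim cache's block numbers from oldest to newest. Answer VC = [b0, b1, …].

#0 0x16b→b22/s2 MISS; vc=[]
#1 0x40→b4/s0 MISS; vc=[]
#2 0xea→b14/s2 MISS; vc=[22]
#3 0x182→b24/s0 MISS; vc=[22,4]
#4 0xe9→b14/s2 L1-HIT; vc=[22,4]
#5 0xa6→b10/s2 MISS; vc=[22,4,14]
#6 0x16f→b22/s2 VC-HIT; vc=[10,4,14]
#7 0x45→b4/s0 VC-HIT; vc=[10,24,14]
#8 0xc2→b12/s0 MISS; vc=[10,24,14,4]
#9 0x16e→b22/s2 L1-HIT; vc=[10,24,14,4]
#10 0x18f→b24/s0 VC-HIT; vc=[10,12,14,4]
#11 0x16b→b22/s2 L1-HIT; vc=[10,12,14,4]

VC = [10, 12, 14, 4]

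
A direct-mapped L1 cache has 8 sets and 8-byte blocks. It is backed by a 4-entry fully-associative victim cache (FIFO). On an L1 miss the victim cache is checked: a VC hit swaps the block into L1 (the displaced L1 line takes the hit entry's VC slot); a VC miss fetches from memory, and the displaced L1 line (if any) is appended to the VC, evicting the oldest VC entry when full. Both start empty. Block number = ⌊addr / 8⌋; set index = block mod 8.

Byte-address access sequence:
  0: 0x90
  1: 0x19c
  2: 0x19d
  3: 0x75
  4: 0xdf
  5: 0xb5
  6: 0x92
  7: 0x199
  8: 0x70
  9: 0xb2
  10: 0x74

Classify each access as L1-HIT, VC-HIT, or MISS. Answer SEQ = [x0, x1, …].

  [0] addr=0x90 blk=18 s=2: MISS | VC []
  [1] addr=0x19c blk=51 s=3: MISS | VC []
  [2] addr=0x19d blk=51 s=3: L1-HIT | VC []
  [3] addr=0x75 blk=14 s=6: MISS | VC []
  [4] addr=0xdf blk=27 s=3: MISS | VC [51]
  [5] addr=0xb5 blk=22 s=6: MISS | VC [51, 14]
  [6] addr=0x92 blk=18 s=2: L1-HIT | VC [51, 14]
  [7] addr=0x199 blk=51 s=3: VC-HIT | VC [27, 14]
  [8] addr=0x70 blk=14 s=6: VC-HIT | VC [27, 22]
  [9] addr=0xb2 blk=22 s=6: VC-HIT | VC [27, 14]
  [10] addr=0x74 blk=14 s=6: VC-HIT | VC [27, 22]

SEQ = [MISS, MISS, L1-HIT, MISS, MISS, MISS, L1-HIT, VC-HIT, VC-HIT, VC-HIT, VC-HIT]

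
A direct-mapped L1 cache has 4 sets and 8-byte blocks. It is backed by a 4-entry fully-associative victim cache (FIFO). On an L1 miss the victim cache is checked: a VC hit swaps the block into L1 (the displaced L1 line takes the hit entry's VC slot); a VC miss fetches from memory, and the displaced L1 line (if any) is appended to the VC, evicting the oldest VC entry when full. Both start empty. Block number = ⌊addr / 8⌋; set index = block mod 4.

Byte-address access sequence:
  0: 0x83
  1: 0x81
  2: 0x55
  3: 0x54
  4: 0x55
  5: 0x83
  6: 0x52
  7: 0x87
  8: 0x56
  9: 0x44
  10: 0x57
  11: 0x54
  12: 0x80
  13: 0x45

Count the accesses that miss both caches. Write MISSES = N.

0: 0x83 (blk 16, set 0) → MISS  vc=[]
1: 0x81 (blk 16, set 0) → L1-HIT  vc=[]
2: 0x55 (blk 10, set 2) → MISS  vc=[]
3: 0x54 (blk 10, set 2) → L1-HIT  vc=[]
4: 0x55 (blk 10, set 2) → L1-HIT  vc=[]
5: 0x83 (blk 16, set 0) → L1-HIT  vc=[]
6: 0x52 (blk 10, set 2) → L1-HIT  vc=[]
7: 0x87 (blk 16, set 0) → L1-HIT  vc=[]
8: 0x56 (blk 10, set 2) → L1-HIT  vc=[]
9: 0x44 (blk 8, set 0) → MISS  vc=[16]
10: 0x57 (blk 10, set 2) → L1-HIT  vc=[16]
11: 0x54 (blk 10, set 2) → L1-HIT  vc=[16]
12: 0x80 (blk 16, set 0) → VC-HIT  vc=[8]
13: 0x45 (blk 8, set 0) → VC-HIT  vc=[16]

MISSES = 3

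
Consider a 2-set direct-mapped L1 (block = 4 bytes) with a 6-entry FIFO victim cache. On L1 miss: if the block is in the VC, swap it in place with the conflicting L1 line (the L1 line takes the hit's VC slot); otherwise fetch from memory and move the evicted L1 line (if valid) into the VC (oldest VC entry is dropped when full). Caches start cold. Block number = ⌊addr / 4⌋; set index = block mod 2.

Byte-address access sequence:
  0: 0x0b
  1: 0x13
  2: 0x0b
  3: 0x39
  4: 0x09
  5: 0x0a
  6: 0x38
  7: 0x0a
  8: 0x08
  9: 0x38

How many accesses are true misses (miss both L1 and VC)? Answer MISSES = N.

MISSES = 3

  [0] addr=0xb blk=2 s=0: MISS | VC []
  [1] addr=0x13 blk=4 s=0: MISS | VC [2]
  [2] addr=0xb blk=2 s=0: VC-HIT | VC [4]
  [3] addr=0x39 blk=14 s=0: MISS | VC [4, 2]
  [4] addr=0x9 blk=2 s=0: VC-HIT | VC [4, 14]
  [5] addr=0xa blk=2 s=0: L1-HIT | VC [4, 14]
  [6] addr=0x38 blk=14 s=0: VC-HIT | VC [4, 2]
  [7] addr=0xa blk=2 s=0: VC-HIT | VC [4, 14]
  [8] addr=0x8 blk=2 s=0: L1-HIT | VC [4, 14]
  [9] addr=0x38 blk=14 s=0: VC-HIT | VC [4, 2]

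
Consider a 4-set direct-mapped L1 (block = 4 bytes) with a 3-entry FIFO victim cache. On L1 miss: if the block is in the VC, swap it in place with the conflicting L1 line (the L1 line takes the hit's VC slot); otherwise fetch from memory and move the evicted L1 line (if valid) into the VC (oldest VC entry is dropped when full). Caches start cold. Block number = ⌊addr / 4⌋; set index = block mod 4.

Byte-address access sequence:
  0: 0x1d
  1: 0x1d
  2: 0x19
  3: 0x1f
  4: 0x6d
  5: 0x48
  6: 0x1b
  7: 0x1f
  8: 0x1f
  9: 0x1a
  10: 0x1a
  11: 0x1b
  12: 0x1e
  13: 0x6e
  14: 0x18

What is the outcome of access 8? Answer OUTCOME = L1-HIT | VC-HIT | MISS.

OUTCOME = L1-HIT

0: 0x1d (blk 7, set 3) → MISS  vc=[]
1: 0x1d (blk 7, set 3) → L1-HIT  vc=[]
2: 0x19 (blk 6, set 2) → MISS  vc=[]
3: 0x1f (blk 7, set 3) → L1-HIT  vc=[]
4: 0x6d (blk 27, set 3) → MISS  vc=[7]
5: 0x48 (blk 18, set 2) → MISS  vc=[7, 6]
6: 0x1b (blk 6, set 2) → VC-HIT  vc=[7, 18]
7: 0x1f (blk 7, set 3) → VC-HIT  vc=[27, 18]
8: 0x1f (blk 7, set 3) → L1-HIT  vc=[27, 18]
9: 0x1a (blk 6, set 2) → L1-HIT  vc=[27, 18]
10: 0x1a (blk 6, set 2) → L1-HIT  vc=[27, 18]
11: 0x1b (blk 6, set 2) → L1-HIT  vc=[27, 18]
12: 0x1e (blk 7, set 3) → L1-HIT  vc=[27, 18]
13: 0x6e (blk 27, set 3) → VC-HIT  vc=[7, 18]
14: 0x18 (blk 6, set 2) → L1-HIT  vc=[7, 18]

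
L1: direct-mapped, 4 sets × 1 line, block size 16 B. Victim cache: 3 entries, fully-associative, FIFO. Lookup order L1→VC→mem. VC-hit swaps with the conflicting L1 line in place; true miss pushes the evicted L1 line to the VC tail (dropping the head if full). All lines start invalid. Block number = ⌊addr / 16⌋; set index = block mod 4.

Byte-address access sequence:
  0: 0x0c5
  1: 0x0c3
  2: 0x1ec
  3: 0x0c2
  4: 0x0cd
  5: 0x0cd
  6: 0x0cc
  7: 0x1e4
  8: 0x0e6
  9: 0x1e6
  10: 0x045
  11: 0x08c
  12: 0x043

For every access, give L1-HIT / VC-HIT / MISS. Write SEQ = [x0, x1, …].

SEQ = [MISS, L1-HIT, MISS, L1-HIT, L1-HIT, L1-HIT, L1-HIT, L1-HIT, MISS, VC-HIT, MISS, MISS, VC-HIT]

  [0] addr=0xc5 blk=12 s=0: MISS | VC []
  [1] addr=0xc3 blk=12 s=0: L1-HIT | VC []
  [2] addr=0x1ec blk=30 s=2: MISS | VC []
  [3] addr=0xc2 blk=12 s=0: L1-HIT | VC []
  [4] addr=0xcd blk=12 s=0: L1-HIT | VC []
  [5] addr=0xcd blk=12 s=0: L1-HIT | VC []
  [6] addr=0xcc blk=12 s=0: L1-HIT | VC []
  [7] addr=0x1e4 blk=30 s=2: L1-HIT | VC []
  [8] addr=0xe6 blk=14 s=2: MISS | VC [30]
  [9] addr=0x1e6 blk=30 s=2: VC-HIT | VC [14]
  [10] addr=0x45 blk=4 s=0: MISS | VC [14, 12]
  [11] addr=0x8c blk=8 s=0: MISS | VC [14, 12, 4]
  [12] addr=0x43 blk=4 s=0: VC-HIT | VC [14, 12, 8]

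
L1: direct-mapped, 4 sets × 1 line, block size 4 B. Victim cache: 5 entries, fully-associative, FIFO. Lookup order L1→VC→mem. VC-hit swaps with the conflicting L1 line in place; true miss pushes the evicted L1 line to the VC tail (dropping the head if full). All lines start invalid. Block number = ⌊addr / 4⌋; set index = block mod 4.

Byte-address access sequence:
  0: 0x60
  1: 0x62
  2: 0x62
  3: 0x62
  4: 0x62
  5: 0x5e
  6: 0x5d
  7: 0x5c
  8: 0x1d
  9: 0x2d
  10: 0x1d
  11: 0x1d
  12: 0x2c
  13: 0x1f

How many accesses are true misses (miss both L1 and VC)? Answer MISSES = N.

0: 0x60 (blk 24, set 0) → MISS  vc=[]
1: 0x62 (blk 24, set 0) → L1-HIT  vc=[]
2: 0x62 (blk 24, set 0) → L1-HIT  vc=[]
3: 0x62 (blk 24, set 0) → L1-HIT  vc=[]
4: 0x62 (blk 24, set 0) → L1-HIT  vc=[]
5: 0x5e (blk 23, set 3) → MISS  vc=[]
6: 0x5d (blk 23, set 3) → L1-HIT  vc=[]
7: 0x5c (blk 23, set 3) → L1-HIT  vc=[]
8: 0x1d (blk 7, set 3) → MISS  vc=[23]
9: 0x2d (blk 11, set 3) → MISS  vc=[23, 7]
10: 0x1d (blk 7, set 3) → VC-HIT  vc=[23, 11]
11: 0x1d (blk 7, set 3) → L1-HIT  vc=[23, 11]
12: 0x2c (blk 11, set 3) → VC-HIT  vc=[23, 7]
13: 0x1f (blk 7, set 3) → VC-HIT  vc=[23, 11]

MISSES = 4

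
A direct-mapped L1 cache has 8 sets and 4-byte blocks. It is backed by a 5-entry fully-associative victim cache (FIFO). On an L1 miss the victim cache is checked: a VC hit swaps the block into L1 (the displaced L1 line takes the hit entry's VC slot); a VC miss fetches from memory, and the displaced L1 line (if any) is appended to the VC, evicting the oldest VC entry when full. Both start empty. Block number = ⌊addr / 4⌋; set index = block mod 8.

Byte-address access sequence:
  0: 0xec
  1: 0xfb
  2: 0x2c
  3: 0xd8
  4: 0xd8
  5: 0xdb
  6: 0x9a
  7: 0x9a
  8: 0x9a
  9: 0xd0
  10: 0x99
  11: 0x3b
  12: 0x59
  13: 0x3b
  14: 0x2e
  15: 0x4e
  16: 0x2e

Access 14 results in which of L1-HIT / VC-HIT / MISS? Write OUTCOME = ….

#0 0xec→b59/s3 MISS; vc=[]
#1 0xfb→b62/s6 MISS; vc=[]
#2 0x2c→b11/s3 MISS; vc=[59]
#3 0xd8→b54/s6 MISS; vc=[59,62]
#4 0xd8→b54/s6 L1-HIT; vc=[59,62]
#5 0xdb→b54/s6 L1-HIT; vc=[59,62]
#6 0x9a→b38/s6 MISS; vc=[59,62,54]
#7 0x9a→b38/s6 L1-HIT; vc=[59,62,54]
#8 0x9a→b38/s6 L1-HIT; vc=[59,62,54]
#9 0xd0→b52/s4 MISS; vc=[59,62,54]
#10 0x99→b38/s6 L1-HIT; vc=[59,62,54]
#11 0x3b→b14/s6 MISS; vc=[59,62,54,38]
#12 0x59→b22/s6 MISS; vc=[59,62,54,38,14]
#13 0x3b→b14/s6 VC-HIT; vc=[59,62,54,38,22]
#14 0x2e→b11/s3 L1-HIT; vc=[59,62,54,38,22]
#15 0x4e→b19/s3 MISS; vc=[62,54,38,22,11]
#16 0x2e→b11/s3 VC-HIT; vc=[62,54,38,22,19]

OUTCOME = L1-HIT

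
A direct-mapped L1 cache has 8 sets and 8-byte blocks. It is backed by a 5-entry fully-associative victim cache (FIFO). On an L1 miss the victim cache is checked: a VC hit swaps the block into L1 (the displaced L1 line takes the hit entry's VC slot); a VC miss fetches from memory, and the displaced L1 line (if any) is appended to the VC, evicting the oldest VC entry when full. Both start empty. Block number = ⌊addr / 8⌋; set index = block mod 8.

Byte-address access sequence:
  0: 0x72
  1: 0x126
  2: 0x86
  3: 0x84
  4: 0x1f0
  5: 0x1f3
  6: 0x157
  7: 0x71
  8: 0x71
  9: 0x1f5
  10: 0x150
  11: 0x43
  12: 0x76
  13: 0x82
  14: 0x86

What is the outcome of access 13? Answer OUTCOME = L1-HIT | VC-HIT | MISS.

OUTCOME = VC-HIT

0: 0x72 (blk 14, set 6) → MISS  vc=[]
1: 0x126 (blk 36, set 4) → MISS  vc=[]
2: 0x86 (blk 16, set 0) → MISS  vc=[]
3: 0x84 (blk 16, set 0) → L1-HIT  vc=[]
4: 0x1f0 (blk 62, set 6) → MISS  vc=[14]
5: 0x1f3 (blk 62, set 6) → L1-HIT  vc=[14]
6: 0x157 (blk 42, set 2) → MISS  vc=[14]
7: 0x71 (blk 14, set 6) → VC-HIT  vc=[62]
8: 0x71 (blk 14, set 6) → L1-HIT  vc=[62]
9: 0x1f5 (blk 62, set 6) → VC-HIT  vc=[14]
10: 0x150 (blk 42, set 2) → L1-HIT  vc=[14]
11: 0x43 (blk 8, set 0) → MISS  vc=[14, 16]
12: 0x76 (blk 14, set 6) → VC-HIT  vc=[62, 16]
13: 0x82 (blk 16, set 0) → VC-HIT  vc=[62, 8]
14: 0x86 (blk 16, set 0) → L1-HIT  vc=[62, 8]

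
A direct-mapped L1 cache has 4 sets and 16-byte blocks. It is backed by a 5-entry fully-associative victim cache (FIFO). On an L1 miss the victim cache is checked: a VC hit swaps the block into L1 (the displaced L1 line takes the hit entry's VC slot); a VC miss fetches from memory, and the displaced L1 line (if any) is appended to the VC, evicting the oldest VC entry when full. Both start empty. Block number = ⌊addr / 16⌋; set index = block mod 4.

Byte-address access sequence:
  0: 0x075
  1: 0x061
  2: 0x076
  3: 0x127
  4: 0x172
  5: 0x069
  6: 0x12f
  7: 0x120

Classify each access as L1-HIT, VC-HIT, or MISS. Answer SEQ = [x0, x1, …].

SEQ = [MISS, MISS, L1-HIT, MISS, MISS, VC-HIT, VC-HIT, L1-HIT]

#0 0x75→b7/s3 MISS; vc=[]
#1 0x61→b6/s2 MISS; vc=[]
#2 0x76→b7/s3 L1-HIT; vc=[]
#3 0x127→b18/s2 MISS; vc=[6]
#4 0x172→b23/s3 MISS; vc=[6,7]
#5 0x69→b6/s2 VC-HIT; vc=[18,7]
#6 0x12f→b18/s2 VC-HIT; vc=[6,7]
#7 0x120→b18/s2 L1-HIT; vc=[6,7]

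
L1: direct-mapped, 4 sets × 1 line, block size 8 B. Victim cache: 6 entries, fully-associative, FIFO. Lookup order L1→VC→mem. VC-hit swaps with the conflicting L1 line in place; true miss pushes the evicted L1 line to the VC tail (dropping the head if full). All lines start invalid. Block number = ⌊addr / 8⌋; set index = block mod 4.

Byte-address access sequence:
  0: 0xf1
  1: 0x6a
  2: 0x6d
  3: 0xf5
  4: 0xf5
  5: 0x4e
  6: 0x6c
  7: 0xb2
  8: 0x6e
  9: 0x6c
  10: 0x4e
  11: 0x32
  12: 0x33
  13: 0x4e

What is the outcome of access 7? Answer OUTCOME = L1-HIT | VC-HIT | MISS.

OUTCOME = MISS

0: 0xf1 (blk 30, set 2) → MISS  vc=[]
1: 0x6a (blk 13, set 1) → MISS  vc=[]
2: 0x6d (blk 13, set 1) → L1-HIT  vc=[]
3: 0xf5 (blk 30, set 2) → L1-HIT  vc=[]
4: 0xf5 (blk 30, set 2) → L1-HIT  vc=[]
5: 0x4e (blk 9, set 1) → MISS  vc=[13]
6: 0x6c (blk 13, set 1) → VC-HIT  vc=[9]
7: 0xb2 (blk 22, set 2) → MISS  vc=[9, 30]
8: 0x6e (blk 13, set 1) → L1-HIT  vc=[9, 30]
9: 0x6c (blk 13, set 1) → L1-HIT  vc=[9, 30]
10: 0x4e (blk 9, set 1) → VC-HIT  vc=[13, 30]
11: 0x32 (blk 6, set 2) → MISS  vc=[13, 30, 22]
12: 0x33 (blk 6, set 2) → L1-HIT  vc=[13, 30, 22]
13: 0x4e (blk 9, set 1) → L1-HIT  vc=[13, 30, 22]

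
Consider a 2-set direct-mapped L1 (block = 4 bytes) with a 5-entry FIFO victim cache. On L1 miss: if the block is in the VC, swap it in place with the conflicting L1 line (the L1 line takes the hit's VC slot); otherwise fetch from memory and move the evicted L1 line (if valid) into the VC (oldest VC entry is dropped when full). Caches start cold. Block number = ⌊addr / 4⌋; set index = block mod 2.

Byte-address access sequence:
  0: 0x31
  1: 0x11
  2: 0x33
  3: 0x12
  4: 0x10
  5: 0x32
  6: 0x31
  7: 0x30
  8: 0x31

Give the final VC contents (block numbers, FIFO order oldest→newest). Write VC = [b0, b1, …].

0: 0x31 (blk 12, set 0) → MISS  vc=[]
1: 0x11 (blk 4, set 0) → MISS  vc=[12]
2: 0x33 (blk 12, set 0) → VC-HIT  vc=[4]
3: 0x12 (blk 4, set 0) → VC-HIT  vc=[12]
4: 0x10 (blk 4, set 0) → L1-HIT  vc=[12]
5: 0x32 (blk 12, set 0) → VC-HIT  vc=[4]
6: 0x31 (blk 12, set 0) → L1-HIT  vc=[4]
7: 0x30 (blk 12, set 0) → L1-HIT  vc=[4]
8: 0x31 (blk 12, set 0) → L1-HIT  vc=[4]

VC = [4]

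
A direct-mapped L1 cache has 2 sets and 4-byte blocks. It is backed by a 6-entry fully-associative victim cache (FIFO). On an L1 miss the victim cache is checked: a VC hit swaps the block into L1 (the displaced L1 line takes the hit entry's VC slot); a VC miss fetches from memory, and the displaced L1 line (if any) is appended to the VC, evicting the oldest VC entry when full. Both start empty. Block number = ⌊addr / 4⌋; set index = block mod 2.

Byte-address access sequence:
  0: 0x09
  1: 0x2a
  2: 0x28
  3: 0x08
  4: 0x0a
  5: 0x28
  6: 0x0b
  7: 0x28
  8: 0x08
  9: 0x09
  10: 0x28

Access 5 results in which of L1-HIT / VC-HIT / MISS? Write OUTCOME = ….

0: 0x9 (blk 2, set 0) → MISS  vc=[]
1: 0x2a (blk 10, set 0) → MISS  vc=[2]
2: 0x28 (blk 10, set 0) → L1-HIT  vc=[2]
3: 0x8 (blk 2, set 0) → VC-HIT  vc=[10]
4: 0xa (blk 2, set 0) → L1-HIT  vc=[10]
5: 0x28 (blk 10, set 0) → VC-HIT  vc=[2]
6: 0xb (blk 2, set 0) → VC-HIT  vc=[10]
7: 0x28 (blk 10, set 0) → VC-HIT  vc=[2]
8: 0x8 (blk 2, set 0) → VC-HIT  vc=[10]
9: 0x9 (blk 2, set 0) → L1-HIT  vc=[10]
10: 0x28 (blk 10, set 0) → VC-HIT  vc=[2]

OUTCOME = VC-HIT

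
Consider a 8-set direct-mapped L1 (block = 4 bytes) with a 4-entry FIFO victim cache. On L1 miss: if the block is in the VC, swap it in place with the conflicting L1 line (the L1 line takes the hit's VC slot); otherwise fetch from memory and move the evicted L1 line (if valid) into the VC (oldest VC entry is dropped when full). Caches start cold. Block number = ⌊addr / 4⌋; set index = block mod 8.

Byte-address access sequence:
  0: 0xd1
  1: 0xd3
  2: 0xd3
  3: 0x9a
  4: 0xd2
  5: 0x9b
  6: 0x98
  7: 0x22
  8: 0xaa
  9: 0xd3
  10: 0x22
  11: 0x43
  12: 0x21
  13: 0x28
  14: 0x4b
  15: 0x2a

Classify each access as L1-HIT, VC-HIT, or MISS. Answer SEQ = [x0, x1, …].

0: 0xd1 (blk 52, set 4) → MISS  vc=[]
1: 0xd3 (blk 52, set 4) → L1-HIT  vc=[]
2: 0xd3 (blk 52, set 4) → L1-HIT  vc=[]
3: 0x9a (blk 38, set 6) → MISS  vc=[]
4: 0xd2 (blk 52, set 4) → L1-HIT  vc=[]
5: 0x9b (blk 38, set 6) → L1-HIT  vc=[]
6: 0x98 (blk 38, set 6) → L1-HIT  vc=[]
7: 0x22 (blk 8, set 0) → MISS  vc=[]
8: 0xaa (blk 42, set 2) → MISS  vc=[]
9: 0xd3 (blk 52, set 4) → L1-HIT  vc=[]
10: 0x22 (blk 8, set 0) → L1-HIT  vc=[]
11: 0x43 (blk 16, set 0) → MISS  vc=[8]
12: 0x21 (blk 8, set 0) → VC-HIT  vc=[16]
13: 0x28 (blk 10, set 2) → MISS  vc=[16, 42]
14: 0x4b (blk 18, set 2) → MISS  vc=[16, 42, 10]
15: 0x2a (blk 10, set 2) → VC-HIT  vc=[16, 42, 18]

SEQ = [MISS, L1-HIT, L1-HIT, MISS, L1-HIT, L1-HIT, L1-HIT, MISS, MISS, L1-HIT, L1-HIT, MISS, VC-HIT, MISS, MISS, VC-HIT]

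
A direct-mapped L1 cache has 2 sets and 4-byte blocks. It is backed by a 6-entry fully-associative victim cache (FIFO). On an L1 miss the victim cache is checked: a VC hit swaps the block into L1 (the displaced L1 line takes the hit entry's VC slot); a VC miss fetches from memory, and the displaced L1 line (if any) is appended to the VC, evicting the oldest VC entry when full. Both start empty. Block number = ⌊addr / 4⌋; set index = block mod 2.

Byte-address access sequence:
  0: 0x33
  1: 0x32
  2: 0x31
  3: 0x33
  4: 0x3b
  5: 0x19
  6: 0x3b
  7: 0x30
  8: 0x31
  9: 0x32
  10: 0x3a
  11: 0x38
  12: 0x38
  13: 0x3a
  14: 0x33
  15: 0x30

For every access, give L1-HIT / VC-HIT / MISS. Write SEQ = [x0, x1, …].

SEQ = [MISS, L1-HIT, L1-HIT, L1-HIT, MISS, MISS, VC-HIT, VC-HIT, L1-HIT, L1-HIT, VC-HIT, L1-HIT, L1-HIT, L1-HIT, VC-HIT, L1-HIT]

  [0] addr=0x33 blk=12 s=0: MISS | VC []
  [1] addr=0x32 blk=12 s=0: L1-HIT | VC []
  [2] addr=0x31 blk=12 s=0: L1-HIT | VC []
  [3] addr=0x33 blk=12 s=0: L1-HIT | VC []
  [4] addr=0x3b blk=14 s=0: MISS | VC [12]
  [5] addr=0x19 blk=6 s=0: MISS | VC [12, 14]
  [6] addr=0x3b blk=14 s=0: VC-HIT | VC [12, 6]
  [7] addr=0x30 blk=12 s=0: VC-HIT | VC [14, 6]
  [8] addr=0x31 blk=12 s=0: L1-HIT | VC [14, 6]
  [9] addr=0x32 blk=12 s=0: L1-HIT | VC [14, 6]
  [10] addr=0x3a blk=14 s=0: VC-HIT | VC [12, 6]
  [11] addr=0x38 blk=14 s=0: L1-HIT | VC [12, 6]
  [12] addr=0x38 blk=14 s=0: L1-HIT | VC [12, 6]
  [13] addr=0x3a blk=14 s=0: L1-HIT | VC [12, 6]
  [14] addr=0x33 blk=12 s=0: VC-HIT | VC [14, 6]
  [15] addr=0x30 blk=12 s=0: L1-HIT | VC [14, 6]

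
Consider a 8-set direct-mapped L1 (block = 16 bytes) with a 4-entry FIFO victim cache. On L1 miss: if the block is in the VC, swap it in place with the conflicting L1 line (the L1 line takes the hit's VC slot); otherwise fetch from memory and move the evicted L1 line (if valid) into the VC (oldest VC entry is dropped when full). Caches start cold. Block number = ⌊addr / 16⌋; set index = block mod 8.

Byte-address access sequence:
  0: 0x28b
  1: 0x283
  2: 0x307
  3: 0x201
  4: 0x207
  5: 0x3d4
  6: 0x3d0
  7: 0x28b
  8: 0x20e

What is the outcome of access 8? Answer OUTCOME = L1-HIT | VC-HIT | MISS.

OUTCOME = VC-HIT

  [0] addr=0x28b blk=40 s=0: MISS | VC []
  [1] addr=0x283 blk=40 s=0: L1-HIT | VC []
  [2] addr=0x307 blk=48 s=0: MISS | VC [40]
  [3] addr=0x201 blk=32 s=0: MISS | VC [40, 48]
  [4] addr=0x207 blk=32 s=0: L1-HIT | VC [40, 48]
  [5] addr=0x3d4 blk=61 s=5: MISS | VC [40, 48]
  [6] addr=0x3d0 blk=61 s=5: L1-HIT | VC [40, 48]
  [7] addr=0x28b blk=40 s=0: VC-HIT | VC [32, 48]
  [8] addr=0x20e blk=32 s=0: VC-HIT | VC [40, 48]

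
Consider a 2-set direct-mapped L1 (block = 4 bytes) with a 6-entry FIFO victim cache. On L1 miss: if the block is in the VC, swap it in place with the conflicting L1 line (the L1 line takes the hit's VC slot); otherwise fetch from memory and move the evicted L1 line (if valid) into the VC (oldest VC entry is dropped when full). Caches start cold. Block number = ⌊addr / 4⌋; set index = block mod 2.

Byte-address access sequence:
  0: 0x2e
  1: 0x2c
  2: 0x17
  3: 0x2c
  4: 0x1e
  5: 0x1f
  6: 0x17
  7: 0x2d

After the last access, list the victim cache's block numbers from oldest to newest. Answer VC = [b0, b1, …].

VC = [7, 5]

  [0] addr=0x2e blk=11 s=1: MISS | VC []
  [1] addr=0x2c blk=11 s=1: L1-HIT | VC []
  [2] addr=0x17 blk=5 s=1: MISS | VC [11]
  [3] addr=0x2c blk=11 s=1: VC-HIT | VC [5]
  [4] addr=0x1e blk=7 s=1: MISS | VC [5, 11]
  [5] addr=0x1f blk=7 s=1: L1-HIT | VC [5, 11]
  [6] addr=0x17 blk=5 s=1: VC-HIT | VC [7, 11]
  [7] addr=0x2d blk=11 s=1: VC-HIT | VC [7, 5]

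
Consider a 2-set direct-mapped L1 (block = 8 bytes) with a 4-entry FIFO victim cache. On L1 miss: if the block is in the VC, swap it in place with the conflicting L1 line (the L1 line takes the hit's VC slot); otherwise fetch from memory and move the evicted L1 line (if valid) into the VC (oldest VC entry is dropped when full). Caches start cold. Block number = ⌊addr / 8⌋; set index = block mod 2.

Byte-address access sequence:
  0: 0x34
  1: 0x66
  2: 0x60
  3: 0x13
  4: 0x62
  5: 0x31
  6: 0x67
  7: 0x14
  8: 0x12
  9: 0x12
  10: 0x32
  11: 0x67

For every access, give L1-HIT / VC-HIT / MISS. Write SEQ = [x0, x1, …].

SEQ = [MISS, MISS, L1-HIT, MISS, VC-HIT, VC-HIT, VC-HIT, VC-HIT, L1-HIT, L1-HIT, VC-HIT, VC-HIT]

  [0] addr=0x34 blk=6 s=0: MISS | VC []
  [1] addr=0x66 blk=12 s=0: MISS | VC [6]
  [2] addr=0x60 blk=12 s=0: L1-HIT | VC [6]
  [3] addr=0x13 blk=2 s=0: MISS | VC [6, 12]
  [4] addr=0x62 blk=12 s=0: VC-HIT | VC [6, 2]
  [5] addr=0x31 blk=6 s=0: VC-HIT | VC [12, 2]
  [6] addr=0x67 blk=12 s=0: VC-HIT | VC [6, 2]
  [7] addr=0x14 blk=2 s=0: VC-HIT | VC [6, 12]
  [8] addr=0x12 blk=2 s=0: L1-HIT | VC [6, 12]
  [9] addr=0x12 blk=2 s=0: L1-HIT | VC [6, 12]
  [10] addr=0x32 blk=6 s=0: VC-HIT | VC [2, 12]
  [11] addr=0x67 blk=12 s=0: VC-HIT | VC [2, 6]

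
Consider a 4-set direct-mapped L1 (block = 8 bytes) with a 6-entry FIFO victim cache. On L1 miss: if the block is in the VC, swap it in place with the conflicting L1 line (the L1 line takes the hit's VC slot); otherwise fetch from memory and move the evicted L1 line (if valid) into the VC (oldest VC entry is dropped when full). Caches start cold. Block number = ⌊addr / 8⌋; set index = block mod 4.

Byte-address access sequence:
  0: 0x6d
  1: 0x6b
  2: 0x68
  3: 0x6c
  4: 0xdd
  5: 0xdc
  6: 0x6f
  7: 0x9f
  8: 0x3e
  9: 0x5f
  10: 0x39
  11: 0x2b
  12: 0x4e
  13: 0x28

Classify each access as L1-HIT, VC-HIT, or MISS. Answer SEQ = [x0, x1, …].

0: 0x6d (blk 13, set 1) → MISS  vc=[]
1: 0x6b (blk 13, set 1) → L1-HIT  vc=[]
2: 0x68 (blk 13, set 1) → L1-HIT  vc=[]
3: 0x6c (blk 13, set 1) → L1-HIT  vc=[]
4: 0xdd (blk 27, set 3) → MISS  vc=[]
5: 0xdc (blk 27, set 3) → L1-HIT  vc=[]
6: 0x6f (blk 13, set 1) → L1-HIT  vc=[]
7: 0x9f (blk 19, set 3) → MISS  vc=[27]
8: 0x3e (blk 7, set 3) → MISS  vc=[27, 19]
9: 0x5f (blk 11, set 3) → MISS  vc=[27, 19, 7]
10: 0x39 (blk 7, set 3) → VC-HIT  vc=[27, 19, 11]
11: 0x2b (blk 5, set 1) → MISS  vc=[27, 19, 11, 13]
12: 0x4e (blk 9, set 1) → MISS  vc=[27, 19, 11, 13, 5]
13: 0x28 (blk 5, set 1) → VC-HIT  vc=[27, 19, 11, 13, 9]

SEQ = [MISS, L1-HIT, L1-HIT, L1-HIT, MISS, L1-HIT, L1-HIT, MISS, MISS, MISS, VC-HIT, MISS, MISS, VC-HIT]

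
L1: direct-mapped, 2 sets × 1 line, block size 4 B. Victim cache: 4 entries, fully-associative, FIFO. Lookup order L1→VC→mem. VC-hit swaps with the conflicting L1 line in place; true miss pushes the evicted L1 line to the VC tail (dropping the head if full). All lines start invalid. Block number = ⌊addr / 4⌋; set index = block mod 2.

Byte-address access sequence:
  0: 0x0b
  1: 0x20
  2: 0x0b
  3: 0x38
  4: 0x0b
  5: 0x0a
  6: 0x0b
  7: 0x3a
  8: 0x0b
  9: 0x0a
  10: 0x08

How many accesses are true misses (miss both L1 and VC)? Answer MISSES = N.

#0 0xb→b2/s0 MISS; vc=[]
#1 0x20→b8/s0 MISS; vc=[2]
#2 0xb→b2/s0 VC-HIT; vc=[8]
#3 0x38→b14/s0 MISS; vc=[8,2]
#4 0xb→b2/s0 VC-HIT; vc=[8,14]
#5 0xa→b2/s0 L1-HIT; vc=[8,14]
#6 0xb→b2/s0 L1-HIT; vc=[8,14]
#7 0x3a→b14/s0 VC-HIT; vc=[8,2]
#8 0xb→b2/s0 VC-HIT; vc=[8,14]
#9 0xa→b2/s0 L1-HIT; vc=[8,14]
#10 0x8→b2/s0 L1-HIT; vc=[8,14]

MISSES = 3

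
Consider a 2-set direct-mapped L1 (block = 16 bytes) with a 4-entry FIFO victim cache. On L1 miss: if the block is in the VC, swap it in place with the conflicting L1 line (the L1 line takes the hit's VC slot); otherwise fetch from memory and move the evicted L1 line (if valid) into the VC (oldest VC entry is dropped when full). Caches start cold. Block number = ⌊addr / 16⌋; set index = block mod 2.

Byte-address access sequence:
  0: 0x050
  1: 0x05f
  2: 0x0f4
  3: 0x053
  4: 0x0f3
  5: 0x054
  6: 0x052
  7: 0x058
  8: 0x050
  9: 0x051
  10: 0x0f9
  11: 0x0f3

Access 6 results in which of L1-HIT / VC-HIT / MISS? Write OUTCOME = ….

OUTCOME = L1-HIT

0: 0x50 (blk 5, set 1) → MISS  vc=[]
1: 0x5f (blk 5, set 1) → L1-HIT  vc=[]
2: 0xf4 (blk 15, set 1) → MISS  vc=[5]
3: 0x53 (blk 5, set 1) → VC-HIT  vc=[15]
4: 0xf3 (blk 15, set 1) → VC-HIT  vc=[5]
5: 0x54 (blk 5, set 1) → VC-HIT  vc=[15]
6: 0x52 (blk 5, set 1) → L1-HIT  vc=[15]
7: 0x58 (blk 5, set 1) → L1-HIT  vc=[15]
8: 0x50 (blk 5, set 1) → L1-HIT  vc=[15]
9: 0x51 (blk 5, set 1) → L1-HIT  vc=[15]
10: 0xf9 (blk 15, set 1) → VC-HIT  vc=[5]
11: 0xf3 (blk 15, set 1) → L1-HIT  vc=[5]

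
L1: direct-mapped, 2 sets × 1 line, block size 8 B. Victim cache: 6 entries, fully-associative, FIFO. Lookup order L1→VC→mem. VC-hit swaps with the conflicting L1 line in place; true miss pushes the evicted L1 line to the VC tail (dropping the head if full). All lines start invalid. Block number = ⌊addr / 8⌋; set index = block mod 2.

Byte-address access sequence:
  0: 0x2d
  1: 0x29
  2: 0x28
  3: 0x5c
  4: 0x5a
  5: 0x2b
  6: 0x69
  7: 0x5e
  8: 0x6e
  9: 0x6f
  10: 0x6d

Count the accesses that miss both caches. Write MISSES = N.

  [0] addr=0x2d blk=5 s=1: MISS | VC []
  [1] addr=0x29 blk=5 s=1: L1-HIT | VC []
  [2] addr=0x28 blk=5 s=1: L1-HIT | VC []
  [3] addr=0x5c blk=11 s=1: MISS | VC [5]
  [4] addr=0x5a blk=11 s=1: L1-HIT | VC [5]
  [5] addr=0x2b blk=5 s=1: VC-HIT | VC [11]
  [6] addr=0x69 blk=13 s=1: MISS | VC [11, 5]
  [7] addr=0x5e blk=11 s=1: VC-HIT | VC [13, 5]
  [8] addr=0x6e blk=13 s=1: VC-HIT | VC [11, 5]
  [9] addr=0x6f blk=13 s=1: L1-HIT | VC [11, 5]
  [10] addr=0x6d blk=13 s=1: L1-HIT | VC [11, 5]

MISSES = 3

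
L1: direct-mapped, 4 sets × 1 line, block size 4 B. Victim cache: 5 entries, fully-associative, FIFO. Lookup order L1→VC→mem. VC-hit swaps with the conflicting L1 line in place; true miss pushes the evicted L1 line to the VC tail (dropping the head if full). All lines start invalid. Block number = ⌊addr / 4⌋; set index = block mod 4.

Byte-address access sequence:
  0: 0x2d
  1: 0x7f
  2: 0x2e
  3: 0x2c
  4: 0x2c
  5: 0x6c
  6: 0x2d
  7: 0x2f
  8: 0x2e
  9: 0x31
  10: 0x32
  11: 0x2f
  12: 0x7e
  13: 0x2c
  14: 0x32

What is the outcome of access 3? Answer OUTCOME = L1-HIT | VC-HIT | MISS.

OUTCOME = L1-HIT

#0 0x2d→b11/s3 MISS; vc=[]
#1 0x7f→b31/s3 MISS; vc=[11]
#2 0x2e→b11/s3 VC-HIT; vc=[31]
#3 0x2c→b11/s3 L1-HIT; vc=[31]
#4 0x2c→b11/s3 L1-HIT; vc=[31]
#5 0x6c→b27/s3 MISS; vc=[31,11]
#6 0x2d→b11/s3 VC-HIT; vc=[31,27]
#7 0x2f→b11/s3 L1-HIT; vc=[31,27]
#8 0x2e→b11/s3 L1-HIT; vc=[31,27]
#9 0x31→b12/s0 MISS; vc=[31,27]
#10 0x32→b12/s0 L1-HIT; vc=[31,27]
#11 0x2f→b11/s3 L1-HIT; vc=[31,27]
#12 0x7e→b31/s3 VC-HIT; vc=[11,27]
#13 0x2c→b11/s3 VC-HIT; vc=[31,27]
#14 0x32→b12/s0 L1-HIT; vc=[31,27]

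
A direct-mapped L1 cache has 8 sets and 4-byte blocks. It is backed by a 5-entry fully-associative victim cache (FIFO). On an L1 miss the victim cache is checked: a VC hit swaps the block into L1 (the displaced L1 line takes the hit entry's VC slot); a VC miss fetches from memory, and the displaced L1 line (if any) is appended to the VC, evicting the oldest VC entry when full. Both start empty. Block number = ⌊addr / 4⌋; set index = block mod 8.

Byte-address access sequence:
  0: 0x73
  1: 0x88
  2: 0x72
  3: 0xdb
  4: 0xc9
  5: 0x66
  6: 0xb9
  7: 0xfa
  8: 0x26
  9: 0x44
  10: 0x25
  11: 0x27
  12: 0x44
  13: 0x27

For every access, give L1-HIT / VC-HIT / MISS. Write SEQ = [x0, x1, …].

SEQ = [MISS, MISS, L1-HIT, MISS, MISS, MISS, MISS, MISS, MISS, MISS, VC-HIT, L1-HIT, VC-HIT, VC-HIT]

#0 0x73→b28/s4 MISS; vc=[]
#1 0x88→b34/s2 MISS; vc=[]
#2 0x72→b28/s4 L1-HIT; vc=[]
#3 0xdb→b54/s6 MISS; vc=[]
#4 0xc9→b50/s2 MISS; vc=[34]
#5 0x66→b25/s1 MISS; vc=[34]
#6 0xb9→b46/s6 MISS; vc=[34,54]
#7 0xfa→b62/s6 MISS; vc=[34,54,46]
#8 0x26→b9/s1 MISS; vc=[34,54,46,25]
#9 0x44→b17/s1 MISS; vc=[34,54,46,25,9]
#10 0x25→b9/s1 VC-HIT; vc=[34,54,46,25,17]
#11 0x27→b9/s1 L1-HIT; vc=[34,54,46,25,17]
#12 0x44→b17/s1 VC-HIT; vc=[34,54,46,25,9]
#13 0x27→b9/s1 VC-HIT; vc=[34,54,46,25,17]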